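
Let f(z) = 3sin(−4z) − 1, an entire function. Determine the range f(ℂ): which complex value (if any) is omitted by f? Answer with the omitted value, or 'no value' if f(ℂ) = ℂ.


Little Picard bounds the complement of f(ℂ) to at most one point.
sin is entire and surjective onto ℂ: for every w ∈ ℂ, sin(ζ) = w has a solution ζ ∈ ℂ (e.g., via the complex inverse arcsin). With ζ = −4z this gives z = ζ/(-4). Then 3·sin(−4z) takes every value in 3·ℂ = ℂ, and adding -1 is a bijection of ℂ. So f is surjective and omits no value. (Note: only on the real line is sin bounded by [−1, 1].)

Omitted value: no value.


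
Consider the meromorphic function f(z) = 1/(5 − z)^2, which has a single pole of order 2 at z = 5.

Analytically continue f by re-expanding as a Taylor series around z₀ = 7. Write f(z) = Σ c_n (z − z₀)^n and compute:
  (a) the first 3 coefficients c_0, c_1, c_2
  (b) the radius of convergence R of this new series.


Let w = z − z₀, so z = z₀ + w.
Then 5 − z = 5 − (z₀ + w) = (5 − z₀) − w = -2 − w.
f(z) = 1/(-2 − w)^2 = (1/(-2)^2) · (1 − w/(-2))^{−2}.
By the binomial series (1−u)^{−2} = Σ_{n≥0} C(n+1, 1) u^n for |u|<1, with u = w/(-2):
  c_n = C(n+1, 1) / (-2)^(n+2).
  c_0 = 1/(-2)^2 = 1/4.
  c_1 = 2/(-2)^3 = -1/4.
  c_2 = 3/(-2)^4 = 3/16.
The series is valid for |w/d| < 1, i.e. |z − z₀| < |d|.
Radius of convergence: R = |5 − z₀| = |-2| = 2 (distance from z₀ to the singularity z = 5).

c_0 = 1/4, c_1 = -1/4, c_2 = 3/16; R = 2.


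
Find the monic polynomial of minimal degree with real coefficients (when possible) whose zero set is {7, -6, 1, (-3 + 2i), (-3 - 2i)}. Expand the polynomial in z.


The polynomial is p(z) = ∏_{α ∈ S} (z − α), where S = {7, -6, 1, (-3 + 2i), (-3 - 2i)}.
Expanding the product yields: p(z) = z^5 + 4·z^4 -40·z^3 -230·z^2 -281·z + 546.
Note conjugate pairs combine to real quadratics: (z − (-3+2i))(z − (-3−2i)) = z² + 6z + 13.
The resulting polynomial has degree 5 and real coefficients as required.

p(z) = z^5 + 4·z^4 -40·z^3 -230·z^2 -281·z + 546.


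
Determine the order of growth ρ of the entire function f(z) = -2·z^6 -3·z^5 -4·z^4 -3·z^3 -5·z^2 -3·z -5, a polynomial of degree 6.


|f(z)| ≤ Σ|c_k|·r^k = O(r^6) as r → ∞. Polynomial growth is O(e^{r^ε}) for every ε > 0 (since r^6/e^{r^ε} → 0), so ρ ≤ ε for all ε > 0, i.e. ρ = 0. Every nonconstant polynomial has order 0.
Therefore ρ = 0.

Order ρ = 0.


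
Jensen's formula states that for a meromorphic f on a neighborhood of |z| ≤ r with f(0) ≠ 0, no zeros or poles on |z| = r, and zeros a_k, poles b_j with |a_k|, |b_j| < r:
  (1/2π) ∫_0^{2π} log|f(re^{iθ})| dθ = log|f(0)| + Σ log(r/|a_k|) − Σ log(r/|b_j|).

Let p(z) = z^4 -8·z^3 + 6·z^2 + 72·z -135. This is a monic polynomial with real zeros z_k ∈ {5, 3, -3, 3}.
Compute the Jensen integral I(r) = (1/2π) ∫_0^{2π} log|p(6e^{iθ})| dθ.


Zeros: -3, 3, 3, 5; r = 6.
Inside |z| < r: -3, 3, 3, 5. Outside (|z| ≥ r): ∅.
p(0) = -135, so log|p(0)| = log(135) = 4.9053.
Apply Jensen: I(r) = log|p(0)| + Σ_k log(r/|z_k|), summed over zeros inside |z| < r.
  log(r/|z_k|) for z_k = 5: log(6/5) = 0.1823
  log(r/|z_k|) for z_k = 3: log(6/3) = 0.6931
  log(r/|z_k|) for z_k = -3: log(6/3) = 0.6931
  log(r/|z_k|) for z_k = 3: log(6/3) = 0.6931
Sum over inside zeros: 2.2618.
I(r) = log|p(0)| + (inside sum) = 4.9053 + 2.2618 = 7.1670.
Closed form (all zeros inside, monic): I(r) = n·log(r) = 4·log(6) = 7.1670. ✓

I(r) ≈ 7.1670.


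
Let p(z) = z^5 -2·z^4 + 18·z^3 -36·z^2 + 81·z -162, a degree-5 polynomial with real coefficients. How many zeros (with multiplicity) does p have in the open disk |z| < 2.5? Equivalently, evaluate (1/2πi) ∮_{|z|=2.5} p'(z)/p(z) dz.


The zeros of p are: (0 + 3i), (0 - 3i), (0 + 3i), (0 - 3i), 2.
Their magnitudes are: 3, 3, 3, 3, 2.
Zeros with |z| < R = 2.5: 2.
Count = 1.
By the argument principle, (1/2πi) ∮_{|z|=R} p'(z)/p(z) dz equals exactly this count.

Number of zeros inside |z| < 2.5: 1.


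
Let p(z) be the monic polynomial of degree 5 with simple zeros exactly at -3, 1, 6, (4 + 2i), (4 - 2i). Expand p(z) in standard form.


The polynomial is p(z) = ∏_{α ∈ S} (z − α), where S = {-3, 1, 6, (4 + 2i), (4 - 2i)}.
Expanding the product yields: p(z) = z^5 -12·z^4 + 37·z^3 + 58·z^2 -444·z + 360.
Note conjugate pairs combine to real quadratics: (z − (4+2i))(z − (4−2i)) = z² − 8z + 20.
The resulting polynomial has degree 5 and real coefficients as required.

p(z) = z^5 -12·z^4 + 37·z^3 + 58·z^2 -444·z + 360.


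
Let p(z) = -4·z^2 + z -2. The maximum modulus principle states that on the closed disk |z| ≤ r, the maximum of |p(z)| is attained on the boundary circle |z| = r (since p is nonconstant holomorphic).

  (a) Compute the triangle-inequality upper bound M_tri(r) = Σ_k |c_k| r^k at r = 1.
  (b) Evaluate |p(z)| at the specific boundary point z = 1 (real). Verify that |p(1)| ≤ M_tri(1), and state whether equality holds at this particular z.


Coefficients: c_0 = -2, c_1 = 1, c_2 = -4. Radius r = 1.
Part (a). Triangle bound: M_tri(r) = Σ_k |c_k| r^k
  = |-2|·1^0 + |1|·1^1 + |-4|·1^2
  = 2 + 1 + 4 = 7.
This bounds M(r) := max_{|z|=r} |p(z)| from above; equality holds iff all terms c_k z^k can be made to align in phase at a single z on |z|=r.
Part (b). At z = 1 (real, on the circle |z| = r):
  p(1) = (-2)·1^0 + (1)·1^1 + (-4)·1^2 = -5.
  |p(1)| = 5.
Check: |p(1)| = 5 ≤ 7 = M_tri(1). ✓ Equality does not hold at z = 1 (the coefficients have mixed signs, so the terms do not all align in phase there).

M_tri(1) = 7; |p(1)| = 5; equality at z=1: no.


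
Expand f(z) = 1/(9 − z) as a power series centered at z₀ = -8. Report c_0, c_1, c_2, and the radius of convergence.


Let w = z − z₀, so z = z₀ + w.
Then 9 − z = 9 − (z₀ + w) = (9 − z₀) − w = 17 − w.
f(z) = 1/(17 − w) = (1/(17)) · 1/(1 − w/(17)) = Σ_{n≥0} w^n / (17)^(n+1).
So c_n = 1/(17)^(n+1):
  c_0 = 1/(17)^1 = 1/17.
  c_1 = 1/(17)^2 = 1/289.
  c_2 = 1/(17)^3 = 1/4913.
The series is valid for |w/d| < 1, i.e. |z − z₀| < |d|.
Radius of convergence: R = |9 − z₀| = |17| = 17 (distance from z₀ to the singularity z = 9).

c_0 = 1/17, c_1 = 1/289, c_2 = 1/4913; R = 17.


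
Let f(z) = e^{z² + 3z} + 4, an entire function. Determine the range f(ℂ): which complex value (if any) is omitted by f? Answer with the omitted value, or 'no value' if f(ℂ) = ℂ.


Little Picard bounds the complement of f(ℂ) to at most one point.
The exponent g(z) = z² + 3z is a nonconstant polynomial, hence surjective onto ℂ. So e^{g(z)} takes every value in {e^w : w ∈ ℂ} = ℂ ∖ {0}. Adding 4 shifts the range to ℂ ∖ {4}. f omits exactly 4.

Omitted value: 4.


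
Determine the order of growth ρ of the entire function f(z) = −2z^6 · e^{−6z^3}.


M(r) = max_{|z|=r} |-2|·|z|^6·|e^{−6z^3}| = 2·r^6 · e^{6r^3} (the factors attain their maxima compatibly on |z|=r). Then log M(r) = log 2 + 6·log r + 6r^3, dominated by the last term, so log log M(r) ~ 3·log r. The polynomial factor -2z^6 contributes only a log r term and does not affect the order. ρ = 3.
Therefore ρ = 3.

Order ρ = 3.


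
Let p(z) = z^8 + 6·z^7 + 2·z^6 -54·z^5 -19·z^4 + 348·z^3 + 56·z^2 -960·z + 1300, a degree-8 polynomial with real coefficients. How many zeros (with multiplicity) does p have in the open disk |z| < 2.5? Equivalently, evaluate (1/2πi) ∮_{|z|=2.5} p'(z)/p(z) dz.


The zeros of p are: (-3 + 2i), (-3 - 2i), (-3 + 1i), (-3 - 1i), (2 + 1i), (2 - 1i), (1 + 1i), (1 - 1i).
Their magnitudes are: 3.606, 3.606, 3.162, 3.162, 2.236, 2.236, 1.414, 1.414.
Zeros with |z| < R = 2.5: (2 + 1i), (2 - 1i), (1 + 1i), (1 - 1i).
Count = 4.
By the argument principle, (1/2πi) ∮_{|z|=R} p'(z)/p(z) dz equals exactly this count.

Number of zeros inside |z| < 2.5: 4.


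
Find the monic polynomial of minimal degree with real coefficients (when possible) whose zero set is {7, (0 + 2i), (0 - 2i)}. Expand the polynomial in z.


The polynomial is p(z) = ∏_{α ∈ S} (z − α), where S = {7, (0 + 2i), (0 - 2i)}.
Expanding the product yields: p(z) = z^3 -7·z^2 + 4·z -28.
Note conjugate pairs combine to real quadratics: (z − (0+2i))(z − (0−2i)) = z² + 4.
The resulting polynomial has degree 3 and real coefficients as required.

p(z) = z^3 -7·z^2 + 4·z -28.


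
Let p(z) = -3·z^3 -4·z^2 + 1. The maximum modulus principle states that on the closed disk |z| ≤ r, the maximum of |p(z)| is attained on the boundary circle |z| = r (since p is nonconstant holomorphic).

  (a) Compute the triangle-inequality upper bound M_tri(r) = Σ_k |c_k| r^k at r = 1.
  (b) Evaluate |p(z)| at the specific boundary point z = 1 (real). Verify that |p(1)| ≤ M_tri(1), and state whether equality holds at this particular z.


Coefficients: c_0 = 1, c_1 = 0, c_2 = -4, c_3 = -3. Radius r = 1.
Part (a). Triangle bound: M_tri(r) = Σ_k |c_k| r^k
  = |1|·1^0 + |0|·1^1 + |-4|·1^2 + |-3|·1^3
  = 1 + 0 + 4 + 3 = 8.
This bounds M(r) := max_{|z|=r} |p(z)| from above; equality holds iff all terms c_k z^k can be made to align in phase at a single z on |z|=r.
Part (b). At z = 1 (real, on the circle |z| = r):
  p(1) = (1)·1^0 + (0)·1^1 + (-4)·1^2 + (-3)·1^3 = -6.
  |p(1)| = 6.
Check: |p(1)| = 6 ≤ 8 = M_tri(1). ✓ Equality does not hold at z = 1 (the coefficients have mixed signs, so the terms do not all align in phase there).

M_tri(1) = 8; |p(1)| = 6; equality at z=1: no.


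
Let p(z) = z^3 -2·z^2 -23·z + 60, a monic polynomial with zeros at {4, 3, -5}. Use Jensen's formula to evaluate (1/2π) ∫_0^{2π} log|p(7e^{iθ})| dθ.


Zeros: -5, 3, 4; r = 7.
Inside |z| < r: -5, 3, 4. Outside (|z| ≥ r): ∅.
p(0) = 60, so log|p(0)| = log(60) = 4.0943.
Apply Jensen: I(r) = log|p(0)| + Σ_k log(r/|z_k|), summed over zeros inside |z| < r.
  log(r/|z_k|) for z_k = 4: log(7/4) = 0.5596
  log(r/|z_k|) for z_k = 3: log(7/3) = 0.8473
  log(r/|z_k|) for z_k = -5: log(7/5) = 0.3365
Sum over inside zeros: 1.7434.
I(r) = log|p(0)| + (inside sum) = 4.0943 + 1.7434 = 5.8377.
Closed form (all zeros inside, monic): I(r) = n·log(r) = 3·log(7) = 5.8377. ✓

I(r) ≈ 5.8377.


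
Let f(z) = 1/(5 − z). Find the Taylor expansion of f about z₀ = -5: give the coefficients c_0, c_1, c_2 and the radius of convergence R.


Let w = z − z₀, so z = z₀ + w.
Then 5 − z = 5 − (z₀ + w) = (5 − z₀) − w = 10 − w.
f(z) = 1/(10 − w) = (1/(10)) · 1/(1 − w/(10)) = Σ_{n≥0} w^n / (10)^(n+1).
So c_n = 1/(10)^(n+1):
  c_0 = 1/(10)^1 = 1/10.
  c_1 = 1/(10)^2 = 1/100.
  c_2 = 1/(10)^3 = 1/1000.
The series is valid for |w/d| < 1, i.e. |z − z₀| < |d|.
Radius of convergence: R = |5 − z₀| = |10| = 10 (distance from z₀ to the singularity z = 5).

c_0 = 1/10, c_1 = 1/100, c_2 = 1/1000; R = 10.


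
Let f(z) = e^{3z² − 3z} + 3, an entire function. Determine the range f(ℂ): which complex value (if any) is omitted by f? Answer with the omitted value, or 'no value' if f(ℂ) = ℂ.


Little Picard bounds the complement of f(ℂ) to at most one point.
The exponent g(z) = 3z² − 3z is a nonconstant polynomial, hence surjective onto ℂ. So e^{g(z)} takes every value in {e^w : w ∈ ℂ} = ℂ ∖ {0}. Adding 3 shifts the range to ℂ ∖ {3}. f omits exactly 3.

Omitted value: 3.


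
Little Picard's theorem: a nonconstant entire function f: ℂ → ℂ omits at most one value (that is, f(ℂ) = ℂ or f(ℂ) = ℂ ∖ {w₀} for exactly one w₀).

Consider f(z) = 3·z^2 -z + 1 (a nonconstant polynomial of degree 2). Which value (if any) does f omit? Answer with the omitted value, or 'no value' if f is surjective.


Little Picard bounds the complement of f(ℂ) to at most one point.
For every w ∈ ℂ, the equation p(z) − w = 0 is a nonconstant polynomial in z and hence has at least one root by the fundamental theorem of algebra. So p is surjective onto ℂ, omitting no value.

Omitted value: no value.


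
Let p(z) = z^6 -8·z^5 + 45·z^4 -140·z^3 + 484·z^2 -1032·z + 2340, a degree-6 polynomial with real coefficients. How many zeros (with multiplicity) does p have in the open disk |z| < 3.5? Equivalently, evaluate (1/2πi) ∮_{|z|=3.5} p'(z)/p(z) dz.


The zeros of p are: (3 + 3i), (3 - 3i), (-1 + 3i), (-1 - 3i), (2 + 3i), (2 - 3i).
Their magnitudes are: 4.243, 4.243, 3.162, 3.162, 3.606, 3.606.
Zeros with |z| < R = 3.5: (-1 + 3i), (-1 - 3i).
Count = 2.
By the argument principle, (1/2πi) ∮_{|z|=R} p'(z)/p(z) dz equals exactly this count.

Number of zeros inside |z| < 3.5: 2.


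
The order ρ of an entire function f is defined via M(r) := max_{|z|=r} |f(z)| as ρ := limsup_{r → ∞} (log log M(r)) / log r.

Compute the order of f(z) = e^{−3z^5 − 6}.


|e^{−3z^5 − 6}| = e^{Re(-3·z^5) + -6} ≤ e^{3|z|^5 + -6} = e^{3r^5 + -6} on |z| = r, so ρ ≤ 5. Choosing z on |z|=r so that -3·z^5 is real positive (always possible by picking arg z appropriately) gives |f(z)| = e^{3r^5 + -6}, matching the bound. The additive constant -6 does not affect log log M(r) ~ 5·log r. Hence ρ = 5.
Therefore ρ = 5.

Order ρ = 5.


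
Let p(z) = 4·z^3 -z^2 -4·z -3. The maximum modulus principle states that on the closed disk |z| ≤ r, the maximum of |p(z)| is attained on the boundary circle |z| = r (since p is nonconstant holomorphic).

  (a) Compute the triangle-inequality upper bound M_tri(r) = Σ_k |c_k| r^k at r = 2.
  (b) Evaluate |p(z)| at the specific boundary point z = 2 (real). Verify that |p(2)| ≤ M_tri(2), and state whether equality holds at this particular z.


Coefficients: c_0 = -3, c_1 = -4, c_2 = -1, c_3 = 4. Radius r = 2.
Part (a). Triangle bound: M_tri(r) = Σ_k |c_k| r^k
  = |-3|·2^0 + |-4|·2^1 + |-1|·2^2 + |4|·2^3
  = 3 + 8 + 4 + 32 = 47.
This bounds M(r) := max_{|z|=r} |p(z)| from above; equality holds iff all terms c_k z^k can be made to align in phase at a single z on |z|=r.
Part (b). At z = 2 (real, on the circle |z| = r):
  p(2) = (-3)·2^0 + (-4)·2^1 + (-1)·2^2 + (4)·2^3 = 17.
  |p(2)| = 17.
Check: |p(2)| = 17 ≤ 47 = M_tri(2). ✓ Equality does not hold at z = 2 (the coefficients have mixed signs, so the terms do not all align in phase there).

M_tri(2) = 47; |p(2)| = 17; equality at z=2: no.


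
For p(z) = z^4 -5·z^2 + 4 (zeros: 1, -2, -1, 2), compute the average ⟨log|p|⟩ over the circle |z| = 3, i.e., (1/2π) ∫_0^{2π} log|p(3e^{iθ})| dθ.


Zeros: -2, -1, 1, 2; r = 3.
Inside |z| < r: -2, -1, 1, 2. Outside (|z| ≥ r): ∅.
p(0) = 4, so log|p(0)| = log(4) = 1.3863.
Apply Jensen: I(r) = log|p(0)| + Σ_k log(r/|z_k|), summed over zeros inside |z| < r.
  log(r/|z_k|) for z_k = 1: log(3/1) = 1.0986
  log(r/|z_k|) for z_k = -2: log(3/2) = 0.4055
  log(r/|z_k|) for z_k = -1: log(3/1) = 1.0986
  log(r/|z_k|) for z_k = 2: log(3/2) = 0.4055
Sum over inside zeros: 3.0082.
I(r) = log|p(0)| + (inside sum) = 1.3863 + 3.0082 = 4.3944.
Closed form (all zeros inside, monic): I(r) = n·log(r) = 4·log(3) = 4.3944. ✓

I(r) ≈ 4.3944.


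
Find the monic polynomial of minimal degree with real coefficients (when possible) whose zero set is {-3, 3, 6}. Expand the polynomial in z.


The polynomial is p(z) = ∏_{α ∈ S} (z − α), where S = {-3, 3, 6}.
Expanding the product yields: p(z) = z^3 -6·z^2 -9·z + 54.
The resulting polynomial has degree 3 and real coefficients as required.

p(z) = z^3 -6·z^2 -9·z + 54.


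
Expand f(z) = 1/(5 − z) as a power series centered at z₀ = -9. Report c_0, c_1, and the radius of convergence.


Let w = z − z₀, so z = z₀ + w.
Then 5 − z = 5 − (z₀ + w) = (5 − z₀) − w = 14 − w.
f(z) = 1/(14 − w) = (1/(14)) · 1/(1 − w/(14)) = Σ_{n≥0} w^n / (14)^(n+1).
So c_n = 1/(14)^(n+1):
  c_0 = 1/(14)^1 = 1/14.
  c_1 = 1/(14)^2 = 1/196.
The series is valid for |w/d| < 1, i.e. |z − z₀| < |d|.
Radius of convergence: R = |5 − z₀| = |14| = 14 (distance from z₀ to the singularity z = 5).

c_0 = 1/14, c_1 = 1/196; R = 14.


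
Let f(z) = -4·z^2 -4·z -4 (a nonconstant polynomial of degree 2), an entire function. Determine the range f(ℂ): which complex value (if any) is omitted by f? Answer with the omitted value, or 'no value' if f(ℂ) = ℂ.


Little Picard bounds the complement of f(ℂ) to at most one point.
For every w ∈ ℂ, the equation p(z) − w = 0 is a nonconstant polynomial in z and hence has at least one root by the fundamental theorem of algebra. So p is surjective onto ℂ, omitting no value.

Omitted value: no value.


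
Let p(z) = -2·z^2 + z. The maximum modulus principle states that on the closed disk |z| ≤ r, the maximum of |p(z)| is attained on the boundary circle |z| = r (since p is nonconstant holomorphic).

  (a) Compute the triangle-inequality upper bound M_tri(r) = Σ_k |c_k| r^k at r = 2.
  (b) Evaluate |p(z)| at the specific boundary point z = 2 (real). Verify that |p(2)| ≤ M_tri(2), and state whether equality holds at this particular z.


Coefficients: c_0 = 0, c_1 = 1, c_2 = -2. Radius r = 2.
Part (a). Triangle bound: M_tri(r) = Σ_k |c_k| r^k
  = |0|·2^0 + |1|·2^1 + |-2|·2^2
  = 0 + 2 + 8 = 10.
This bounds M(r) := max_{|z|=r} |p(z)| from above; equality holds iff all terms c_k z^k can be made to align in phase at a single z on |z|=r.
Part (b). At z = 2 (real, on the circle |z| = r):
  p(2) = (0)·2^0 + (1)·2^1 + (-2)·2^2 = -6.
  |p(2)| = 6.
Check: |p(2)| = 6 ≤ 10 = M_tri(2). ✓ Equality does not hold at z = 2 (the coefficients have mixed signs, so the terms do not all align in phase there).

M_tri(2) = 10; |p(2)| = 6; equality at z=2: no.


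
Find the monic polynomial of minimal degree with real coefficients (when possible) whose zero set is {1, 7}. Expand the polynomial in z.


The polynomial is p(z) = ∏_{α ∈ S} (z − α), where S = {1, 7}.
Expanding the product yields: p(z) = z^2 -8·z + 7.
The resulting polynomial has degree 2 and real coefficients as required.

p(z) = z^2 -8·z + 7.


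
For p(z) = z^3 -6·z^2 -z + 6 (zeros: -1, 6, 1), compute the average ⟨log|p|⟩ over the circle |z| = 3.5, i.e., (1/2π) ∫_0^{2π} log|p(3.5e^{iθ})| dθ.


Zeros: -1, 1, 6; r = 3.5.
Inside |z| < r: -1, 1. Outside (|z| ≥ r): 6.
p(0) = 6, so log|p(0)| = log(6) = 1.7918.
Apply Jensen: I(r) = log|p(0)| + Σ_k log(r/|z_k|), summed over zeros inside |z| < r.
  log(r/|z_k|) for z_k = -1: log(3.5/1) = 1.2528
  log(r/|z_k|) for z_k = 1: log(3.5/1) = 1.2528
  Outside zeros (6) contribute nothing to the Jensen sum.
Sum over inside zeros: 2.5055.
I(r) = log|p(0)| + (inside sum) = 1.7918 + 2.5055 = 4.2973.
Note: since some zeros are outside |z| ≤ r, the simplified n·log(r) form does NOT apply — only the inside zeros contribute.

I(r) ≈ 4.2973.


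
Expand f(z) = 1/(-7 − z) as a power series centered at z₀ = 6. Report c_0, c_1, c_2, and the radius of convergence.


Let w = z − z₀, so z = z₀ + w.
Then -7 − z = -7 − (z₀ + w) = (-7 − z₀) − w = -13 − w.
f(z) = 1/(-13 − w) = (1/(-13)) · 1/(1 − w/(-13)) = Σ_{n≥0} w^n / (-13)^(n+1).
So c_n = 1/(-13)^(n+1):
  c_0 = 1/(-13)^1 = -1/13.
  c_1 = 1/(-13)^2 = 1/169.
  c_2 = 1/(-13)^3 = -1/2197.
The series is valid for |w/d| < 1, i.e. |z − z₀| < |d|.
Radius of convergence: R = |-7 − z₀| = |-13| = 13 (distance from z₀ to the singularity z = -7).

c_0 = -1/13, c_1 = 1/169, c_2 = -1/2197; R = 13.


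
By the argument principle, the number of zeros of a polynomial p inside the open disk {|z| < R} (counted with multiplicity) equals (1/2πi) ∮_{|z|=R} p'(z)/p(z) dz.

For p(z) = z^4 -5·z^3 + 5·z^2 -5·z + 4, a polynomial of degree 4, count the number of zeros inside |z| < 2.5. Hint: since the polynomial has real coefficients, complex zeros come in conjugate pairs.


The zeros of p are: 4, (0 + 1i), (0 - 1i), 1.
Their magnitudes are: 4, 1, 1, 1.
Zeros with |z| < R = 2.5: (0 + 1i), (0 - 1i), 1.
Count = 3.
By the argument principle, (1/2πi) ∮_{|z|=R} p'(z)/p(z) dz equals exactly this count.

Number of zeros inside |z| < 2.5: 3.


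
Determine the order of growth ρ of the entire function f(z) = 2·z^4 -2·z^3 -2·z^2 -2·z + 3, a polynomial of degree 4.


|f(z)| ≤ Σ|c_k|·r^k = O(r^4) as r → ∞. Polynomial growth is O(e^{r^ε}) for every ε > 0 (since r^4/e^{r^ε} → 0), so ρ ≤ ε for all ε > 0, i.e. ρ = 0. Every nonconstant polynomial has order 0.
Therefore ρ = 0.

Order ρ = 0.


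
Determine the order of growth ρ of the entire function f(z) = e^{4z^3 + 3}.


|e^{4z^3 + 3}| = e^{Re(4·z^3) + 3} ≤ e^{4|z|^3 + 3} = e^{4r^3 + 3} on |z| = r, so ρ ≤ 3. Choosing z on |z|=r so that 4·z^3 is real positive (always possible by picking arg z appropriately) gives |f(z)| = e^{4r^3 + 3}, matching the bound. The additive constant 3 does not affect log log M(r) ~ 3·log r. Hence ρ = 3.
Therefore ρ = 3.

Order ρ = 3.


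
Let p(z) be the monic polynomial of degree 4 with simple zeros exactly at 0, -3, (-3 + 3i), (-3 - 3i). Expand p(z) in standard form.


The polynomial is p(z) = ∏_{α ∈ S} (z − α), where S = {0, -3, (-3 + 3i), (-3 - 3i)}.
Expanding the product yields: p(z) = z^4 + 9·z^3 + 36·z^2 + 54·z.
Note conjugate pairs combine to real quadratics: (z − (-3+3i))(z − (-3−3i)) = z² + 6z + 18.
The resulting polynomial has degree 4 and real coefficients as required.

p(z) = z^4 + 9·z^3 + 36·z^2 + 54·z.


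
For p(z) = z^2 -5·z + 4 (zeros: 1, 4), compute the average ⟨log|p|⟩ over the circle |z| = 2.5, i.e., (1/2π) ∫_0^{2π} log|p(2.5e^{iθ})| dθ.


Zeros: 1, 4; r = 2.5.
Inside |z| < r: 1. Outside (|z| ≥ r): 4.
p(0) = 4, so log|p(0)| = log(4) = 1.3863.
Apply Jensen: I(r) = log|p(0)| + Σ_k log(r/|z_k|), summed over zeros inside |z| < r.
  log(r/|z_k|) for z_k = 1: log(2.5/1) = 0.9163
  Outside zeros (4) contribute nothing to the Jensen sum.
Sum over inside zeros: 0.9163.
I(r) = log|p(0)| + (inside sum) = 1.3863 + 0.9163 = 2.3026.
Note: since some zeros are outside |z| ≤ r, the simplified n·log(r) form does NOT apply — only the inside zeros contribute.

I(r) ≈ 2.3026.


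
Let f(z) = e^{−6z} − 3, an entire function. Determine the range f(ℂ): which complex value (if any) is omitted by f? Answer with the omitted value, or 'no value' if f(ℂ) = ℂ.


Little Picard bounds the complement of f(ℂ) to at most one point.
e^{−6z} is never zero on ℂ, so 1·e^{−6z} takes every value in ℂ ∖ {0}. Adding -3 shifts the range to ℂ ∖ {-3}. Thus f omits exactly the value -3.

Omitted value: -3.


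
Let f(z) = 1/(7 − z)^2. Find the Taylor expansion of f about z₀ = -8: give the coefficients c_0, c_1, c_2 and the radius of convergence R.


Let w = z − z₀, so z = z₀ + w.
Then 7 − z = 7 − (z₀ + w) = (7 − z₀) − w = 15 − w.
f(z) = 1/(15 − w)^2 = (1/(15)^2) · (1 − w/(15))^{−2}.
By the binomial series (1−u)^{−2} = Σ_{n≥0} C(n+1, 1) u^n for |u|<1, with u = w/(15):
  c_n = C(n+1, 1) / (15)^(n+2).
  c_0 = 1/(15)^2 = 1/225.
  c_1 = 2/(15)^3 = 2/3375.
  c_2 = 3/(15)^4 = 1/16875.
The series is valid for |w/d| < 1, i.e. |z − z₀| < |d|.
Radius of convergence: R = |7 − z₀| = |15| = 15 (distance from z₀ to the singularity z = 7).

c_0 = 1/225, c_1 = 2/3375, c_2 = 1/16875; R = 15.


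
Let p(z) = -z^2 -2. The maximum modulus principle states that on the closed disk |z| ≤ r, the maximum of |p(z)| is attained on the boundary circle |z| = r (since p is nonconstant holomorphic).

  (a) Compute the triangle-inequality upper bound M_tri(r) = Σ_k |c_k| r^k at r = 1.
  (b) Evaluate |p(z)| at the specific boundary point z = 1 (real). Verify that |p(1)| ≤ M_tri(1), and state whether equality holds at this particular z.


Coefficients: c_0 = -2, c_1 = 0, c_2 = -1. Radius r = 1.
Part (a). Triangle bound: M_tri(r) = Σ_k |c_k| r^k
  = |-2|·1^0 + |0|·1^1 + |-1|·1^2
  = 2 + 0 + 1 = 3.
This bounds M(r) := max_{|z|=r} |p(z)| from above; equality holds iff all terms c_k z^k can be made to align in phase at a single z on |z|=r.
Part (b). At z = 1 (real, on the circle |z| = r):
  p(1) = (-2)·1^0 + (0)·1^1 + (-1)·1^2 = -3.
  |p(1)| = 3.
Since all nonzero coefficients share the same sign, |p(1)| = 3 = M_tri(1); the triangle bound is attained at z = 1, so in fact M(r) = 3.

M_tri(1) = 3; |p(1)| = 3; equality at z=1: yes.


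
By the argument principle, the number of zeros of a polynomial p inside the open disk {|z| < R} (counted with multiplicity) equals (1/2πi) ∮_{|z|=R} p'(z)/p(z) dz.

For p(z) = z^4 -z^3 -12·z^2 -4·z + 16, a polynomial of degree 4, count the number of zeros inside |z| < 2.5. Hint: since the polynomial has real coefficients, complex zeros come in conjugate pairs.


The zeros of p are: -2, 4, 1, -2.
Their magnitudes are: 2, 4, 1, 2.
Zeros with |z| < R = 2.5: -2, 1, -2.
Count = 3.
By the argument principle, (1/2πi) ∮_{|z|=R} p'(z)/p(z) dz equals exactly this count.

Number of zeros inside |z| < 2.5: 3.


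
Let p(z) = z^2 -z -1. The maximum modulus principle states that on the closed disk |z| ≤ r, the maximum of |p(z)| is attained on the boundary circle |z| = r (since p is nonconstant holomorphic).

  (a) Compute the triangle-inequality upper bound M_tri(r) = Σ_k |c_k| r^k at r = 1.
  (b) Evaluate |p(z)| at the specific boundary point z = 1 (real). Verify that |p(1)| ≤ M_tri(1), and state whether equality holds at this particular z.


Coefficients: c_0 = -1, c_1 = -1, c_2 = 1. Radius r = 1.
Part (a). Triangle bound: M_tri(r) = Σ_k |c_k| r^k
  = |-1|·1^0 + |-1|·1^1 + |1|·1^2
  = 1 + 1 + 1 = 3.
This bounds M(r) := max_{|z|=r} |p(z)| from above; equality holds iff all terms c_k z^k can be made to align in phase at a single z on |z|=r.
Part (b). At z = 1 (real, on the circle |z| = r):
  p(1) = (-1)·1^0 + (-1)·1^1 + (1)·1^2 = -1.
  |p(1)| = 1.
Check: |p(1)| = 1 ≤ 3 = M_tri(1). ✓ Equality does not hold at z = 1 (the coefficients have mixed signs, so the terms do not all align in phase there).

M_tri(1) = 3; |p(1)| = 1; equality at z=1: no.


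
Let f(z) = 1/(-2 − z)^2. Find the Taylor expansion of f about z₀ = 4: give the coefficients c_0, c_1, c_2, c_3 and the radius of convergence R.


Let w = z − z₀, so z = z₀ + w.
Then -2 − z = -2 − (z₀ + w) = (-2 − z₀) − w = -6 − w.
f(z) = 1/(-6 − w)^2 = (1/(-6)^2) · (1 − w/(-6))^{−2}.
By the binomial series (1−u)^{−2} = Σ_{n≥0} C(n+1, 1) u^n for |u|<1, with u = w/(-6):
  c_n = C(n+1, 1) / (-6)^(n+2).
  c_0 = 1/(-6)^2 = 1/36.
  c_1 = 2/(-6)^3 = -1/108.
  c_2 = 3/(-6)^4 = 1/432.
  c_3 = 4/(-6)^5 = -1/1944.
The series is valid for |w/d| < 1, i.e. |z − z₀| < |d|.
Radius of convergence: R = |-2 − z₀| = |-6| = 6 (distance from z₀ to the singularity z = -2).

c_0 = 1/36, c_1 = -1/108, c_2 = 1/432, c_3 = -1/1944; R = 6.


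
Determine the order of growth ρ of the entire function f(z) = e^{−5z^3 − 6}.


|e^{−5z^3 − 6}| = e^{Re(-5·z^3) + -6} ≤ e^{5|z|^3 + -6} = e^{5r^3 + -6} on |z| = r, so ρ ≤ 3. Choosing z on |z|=r so that -5·z^3 is real positive (always possible by picking arg z appropriately) gives |f(z)| = e^{5r^3 + -6}, matching the bound. The additive constant -6 does not affect log log M(r) ~ 3·log r. Hence ρ = 3.
Therefore ρ = 3.

Order ρ = 3.


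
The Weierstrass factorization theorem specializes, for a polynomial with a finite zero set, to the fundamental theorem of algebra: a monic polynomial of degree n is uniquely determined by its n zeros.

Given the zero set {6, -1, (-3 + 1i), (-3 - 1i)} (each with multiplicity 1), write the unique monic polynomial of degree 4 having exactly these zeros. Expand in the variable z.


The polynomial is p(z) = ∏_{α ∈ S} (z − α), where S = {6, -1, (-3 + 1i), (-3 - 1i)}.
Expanding the product yields: p(z) = z^4 + z^3 -26·z^2 -86·z -60.
Note conjugate pairs combine to real quadratics: (z − (-3+1i))(z − (-3−1i)) = z² + 6z + 10.
The resulting polynomial has degree 4 and real coefficients as required.

p(z) = z^4 + z^3 -26·z^2 -86·z -60.


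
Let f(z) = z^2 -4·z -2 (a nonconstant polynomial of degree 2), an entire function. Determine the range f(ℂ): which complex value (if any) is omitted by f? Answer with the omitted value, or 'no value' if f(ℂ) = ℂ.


Little Picard bounds the complement of f(ℂ) to at most one point.
For every w ∈ ℂ, the equation p(z) − w = 0 is a nonconstant polynomial in z and hence has at least one root by the fundamental theorem of algebra. So p is surjective onto ℂ, omitting no value.

Omitted value: no value.


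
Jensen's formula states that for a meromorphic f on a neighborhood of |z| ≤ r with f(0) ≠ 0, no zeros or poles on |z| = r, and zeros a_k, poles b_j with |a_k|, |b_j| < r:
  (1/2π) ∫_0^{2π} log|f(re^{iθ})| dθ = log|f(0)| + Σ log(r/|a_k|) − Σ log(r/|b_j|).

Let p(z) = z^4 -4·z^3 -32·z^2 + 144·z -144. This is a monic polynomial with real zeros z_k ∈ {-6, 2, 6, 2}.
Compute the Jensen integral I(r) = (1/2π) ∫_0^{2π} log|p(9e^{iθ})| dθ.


Zeros: -6, 2, 2, 6; r = 9.
Inside |z| < r: -6, 2, 2, 6. Outside (|z| ≥ r): ∅.
p(0) = -144, so log|p(0)| = log(144) = 4.9698.
Apply Jensen: I(r) = log|p(0)| + Σ_k log(r/|z_k|), summed over zeros inside |z| < r.
  log(r/|z_k|) for z_k = -6: log(9/6) = 0.4055
  log(r/|z_k|) for z_k = 2: log(9/2) = 1.5041
  log(r/|z_k|) for z_k = 6: log(9/6) = 0.4055
  log(r/|z_k|) for z_k = 2: log(9/2) = 1.5041
Sum over inside zeros: 3.8191.
I(r) = log|p(0)| + (inside sum) = 4.9698 + 3.8191 = 8.7889.
Closed form (all zeros inside, monic): I(r) = n·log(r) = 4·log(9) = 8.7889. ✓

I(r) ≈ 8.7889.


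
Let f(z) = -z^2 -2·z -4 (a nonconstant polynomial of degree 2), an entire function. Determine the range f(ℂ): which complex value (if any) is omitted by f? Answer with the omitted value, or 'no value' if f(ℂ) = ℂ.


Little Picard bounds the complement of f(ℂ) to at most one point.
For every w ∈ ℂ, the equation p(z) − w = 0 is a nonconstant polynomial in z and hence has at least one root by the fundamental theorem of algebra. So p is surjective onto ℂ, omitting no value.

Omitted value: no value.


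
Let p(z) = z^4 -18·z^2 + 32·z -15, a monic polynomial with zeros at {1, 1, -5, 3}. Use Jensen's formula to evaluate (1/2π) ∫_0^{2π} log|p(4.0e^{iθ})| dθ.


Zeros: -5, 1, 1, 3; r = 4.0.
Inside |z| < r: 1, 1, 3. Outside (|z| ≥ r): -5.
p(0) = -15, so log|p(0)| = log(15) = 2.7081.
Apply Jensen: I(r) = log|p(0)| + Σ_k log(r/|z_k|), summed over zeros inside |z| < r.
  log(r/|z_k|) for z_k = 1: log(4.0/1) = 1.3863
  log(r/|z_k|) for z_k = 1: log(4.0/1) = 1.3863
  log(r/|z_k|) for z_k = 3: log(4.0/3) = 0.2877
  Outside zeros (-5) contribute nothing to the Jensen sum.
Sum over inside zeros: 3.0603.
I(r) = log|p(0)| + (inside sum) = 2.7081 + 3.0603 = 5.7683.
Note: since some zeros are outside |z| ≤ r, the simplified n·log(r) form does NOT apply — only the inside zeros contribute.

I(r) ≈ 5.7683.


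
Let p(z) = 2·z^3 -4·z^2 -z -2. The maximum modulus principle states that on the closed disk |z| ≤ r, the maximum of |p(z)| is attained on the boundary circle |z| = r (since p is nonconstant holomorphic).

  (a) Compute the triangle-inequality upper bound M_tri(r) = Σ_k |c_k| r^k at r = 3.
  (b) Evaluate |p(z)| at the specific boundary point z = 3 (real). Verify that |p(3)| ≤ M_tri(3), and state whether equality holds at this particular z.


Coefficients: c_0 = -2, c_1 = -1, c_2 = -4, c_3 = 2. Radius r = 3.
Part (a). Triangle bound: M_tri(r) = Σ_k |c_k| r^k
  = |-2|·3^0 + |-1|·3^1 + |-4|·3^2 + |2|·3^3
  = 2 + 3 + 36 + 54 = 95.
This bounds M(r) := max_{|z|=r} |p(z)| from above; equality holds iff all terms c_k z^k can be made to align in phase at a single z on |z|=r.
Part (b). At z = 3 (real, on the circle |z| = r):
  p(3) = (-2)·3^0 + (-1)·3^1 + (-4)·3^2 + (2)·3^3 = 13.
  |p(3)| = 13.
Check: |p(3)| = 13 ≤ 95 = M_tri(3). ✓ Equality does not hold at z = 3 (the coefficients have mixed signs, so the terms do not all align in phase there).

M_tri(3) = 95; |p(3)| = 13; equality at z=3: no.


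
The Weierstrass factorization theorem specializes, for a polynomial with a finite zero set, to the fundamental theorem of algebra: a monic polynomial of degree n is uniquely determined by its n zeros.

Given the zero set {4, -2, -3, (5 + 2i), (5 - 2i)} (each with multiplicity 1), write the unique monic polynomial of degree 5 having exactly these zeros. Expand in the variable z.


The polynomial is p(z) = ∏_{α ∈ S} (z − α), where S = {4, -2, -3, (5 + 2i), (5 - 2i)}.
Expanding the product yields: p(z) = z^5 -9·z^4 + 5·z^3 + 145·z^2 -166·z -696.
Note conjugate pairs combine to real quadratics: (z − (5+2i))(z − (5−2i)) = z² − 10z + 29.
The resulting polynomial has degree 5 and real coefficients as required.

p(z) = z^5 -9·z^4 + 5·z^3 + 145·z^2 -166·z -696.


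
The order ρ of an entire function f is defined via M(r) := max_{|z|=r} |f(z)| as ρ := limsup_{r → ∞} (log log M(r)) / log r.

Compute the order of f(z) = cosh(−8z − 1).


cosh(w) is a linear combination of e^{iw} and e^{−iw} (or e^w, e^{−w} in the hyperbolic case), so |cosh(w)| ≤ e^{|w|}. With w = −8z − 1, |w| ≤ 8|z| + 1 = 8r + 1 on |z| = r, giving M(r) ≤ e^{8r + 1}, so ρ ≤ 1. On a suitable ray (z = it for sin/cos; z = t for sinh/cosh, t real → ∞), |cosh(−8z − 1)| grows like e^{8|t|}/2, so ρ ≥ 1. Hence ρ = 1.
Therefore ρ = 1.

Order ρ = 1.


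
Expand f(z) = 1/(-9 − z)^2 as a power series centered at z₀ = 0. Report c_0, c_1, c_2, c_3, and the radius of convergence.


Let w = z − z₀, so z = z₀ + w.
Then -9 − z = -9 − (z₀ + w) = (-9 − z₀) − w = -9 − w.
f(z) = 1/(-9 − w)^2 = (1/(-9)^2) · (1 − w/(-9))^{−2}.
By the binomial series (1−u)^{−2} = Σ_{n≥0} C(n+1, 1) u^n for |u|<1, with u = w/(-9):
  c_n = C(n+1, 1) / (-9)^(n+2).
  c_0 = 1/(-9)^2 = 1/81.
  c_1 = 2/(-9)^3 = -2/729.
  c_2 = 3/(-9)^4 = 1/2187.
  c_3 = 4/(-9)^5 = -4/59049.
The series is valid for |w/d| < 1, i.e. |z − z₀| < |d|.
Radius of convergence: R = |-9 − z₀| = |-9| = 9 (distance from z₀ to the singularity z = -9).

c_0 = 1/81, c_1 = -2/729, c_2 = 1/2187, c_3 = -4/59049; R = 9.


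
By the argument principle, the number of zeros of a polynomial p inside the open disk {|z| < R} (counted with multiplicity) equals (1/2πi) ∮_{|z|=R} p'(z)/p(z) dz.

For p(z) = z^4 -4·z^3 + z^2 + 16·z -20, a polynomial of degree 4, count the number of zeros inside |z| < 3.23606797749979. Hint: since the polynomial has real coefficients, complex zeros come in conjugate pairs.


The zeros of p are: (2 + 1i), (2 - 1i), 2, -2.
Their magnitudes are: 2.236, 2.236, 2, 2.
Zeros with |z| < R = 3.23606797749979: (2 + 1i), (2 - 1i), 2, -2.
Count = 4.
By the argument principle, (1/2πi) ∮_{|z|=R} p'(z)/p(z) dz equals exactly this count.

Number of zeros inside |z| < 3.23606797749979: 4.


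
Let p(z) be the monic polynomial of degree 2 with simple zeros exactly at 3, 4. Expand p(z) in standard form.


The polynomial is p(z) = ∏_{α ∈ S} (z − α), where S = {3, 4}.
Expanding the product yields: p(z) = z^2 -7·z + 12.
The resulting polynomial has degree 2 and real coefficients as required.

p(z) = z^2 -7·z + 12.


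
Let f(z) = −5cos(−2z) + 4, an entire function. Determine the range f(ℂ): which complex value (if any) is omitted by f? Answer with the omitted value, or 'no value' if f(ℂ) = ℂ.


Little Picard bounds the complement of f(ℂ) to at most one point.
cos is entire and surjective onto ℂ: for every w ∈ ℂ, cos(ζ) = w has a solution ζ ∈ ℂ (e.g., via the complex inverse arccos). With ζ = −2z this gives z = ζ/(-2). Then -5·cos(−2z) takes every value in -5·ℂ = ℂ, and adding 4 is a bijection of ℂ. So f is surjective and omits no value. (Note: only on the real line is cos bounded by [−1, 1].)

Omitted value: no value.


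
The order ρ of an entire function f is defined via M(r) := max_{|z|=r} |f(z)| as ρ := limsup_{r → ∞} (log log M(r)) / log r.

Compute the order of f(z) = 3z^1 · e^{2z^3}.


M(r) = max_{|z|=r} |3|·|z|^1·|e^{2z^3}| = 3·r^1 · e^{2r^3} (the factors attain their maxima compatibly on |z|=r). Then log M(r) = log 3 + 1·log r + 2r^3, dominated by the last term, so log log M(r) ~ 3·log r. The polynomial factor 3z^1 contributes only a log r term and does not affect the order. ρ = 3.
Therefore ρ = 3.

Order ρ = 3.


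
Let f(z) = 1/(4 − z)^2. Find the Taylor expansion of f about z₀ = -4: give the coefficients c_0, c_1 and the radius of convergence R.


Let w = z − z₀, so z = z₀ + w.
Then 4 − z = 4 − (z₀ + w) = (4 − z₀) − w = 8 − w.
f(z) = 1/(8 − w)^2 = (1/(8)^2) · (1 − w/(8))^{−2}.
By the binomial series (1−u)^{−2} = Σ_{n≥0} C(n+1, 1) u^n for |u|<1, with u = w/(8):
  c_n = C(n+1, 1) / (8)^(n+2).
  c_0 = 1/(8)^2 = 1/64.
  c_1 = 2/(8)^3 = 1/256.
The series is valid for |w/d| < 1, i.e. |z − z₀| < |d|.
Radius of convergence: R = |4 − z₀| = |8| = 8 (distance from z₀ to the singularity z = 4).

c_0 = 1/64, c_1 = 1/256; R = 8.


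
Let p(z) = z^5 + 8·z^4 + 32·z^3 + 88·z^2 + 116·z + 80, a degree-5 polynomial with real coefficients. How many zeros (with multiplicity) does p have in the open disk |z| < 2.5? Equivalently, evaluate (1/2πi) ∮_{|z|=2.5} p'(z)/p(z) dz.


The zeros of p are: (-1 + 3i), (-1 - 3i), (-1 + 1i), (-1 - 1i), -4.
Their magnitudes are: 3.162, 3.162, 1.414, 1.414, 4.
Zeros with |z| < R = 2.5: (-1 + 1i), (-1 - 1i).
Count = 2.
By the argument principle, (1/2πi) ∮_{|z|=R} p'(z)/p(z) dz equals exactly this count.

Number of zeros inside |z| < 2.5: 2.


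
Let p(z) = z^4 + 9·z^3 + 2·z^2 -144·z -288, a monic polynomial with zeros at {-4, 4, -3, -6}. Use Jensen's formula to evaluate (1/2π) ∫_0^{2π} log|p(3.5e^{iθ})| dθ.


Zeros: -6, -4, -3, 4; r = 3.5.
Inside |z| < r: -3. Outside (|z| ≥ r): -6, -4, 4.
p(0) = -288, so log|p(0)| = log(288) = 5.6630.
Apply Jensen: I(r) = log|p(0)| + Σ_k log(r/|z_k|), summed over zeros inside |z| < r.
  log(r/|z_k|) for z_k = -3: log(3.5/3) = 0.1542
  Outside zeros (-6, -4, 4) contribute nothing to the Jensen sum.
Sum over inside zeros: 0.1542.
I(r) = log|p(0)| + (inside sum) = 5.6630 + 0.1542 = 5.8171.
Note: since some zeros are outside |z| ≤ r, the simplified n·log(r) form does NOT apply — only the inside zeros contribute.

I(r) ≈ 5.8171.


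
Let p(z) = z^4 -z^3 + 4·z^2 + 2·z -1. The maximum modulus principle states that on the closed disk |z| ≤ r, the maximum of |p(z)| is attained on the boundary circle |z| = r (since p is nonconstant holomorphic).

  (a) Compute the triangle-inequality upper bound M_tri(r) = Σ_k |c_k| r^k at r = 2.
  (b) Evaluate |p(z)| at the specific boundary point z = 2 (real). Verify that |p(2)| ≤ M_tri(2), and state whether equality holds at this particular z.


Coefficients: c_0 = -1, c_1 = 2, c_2 = 4, c_3 = -1, c_4 = 1. Radius r = 2.
Part (a). Triangle bound: M_tri(r) = Σ_k |c_k| r^k
  = |-1|·2^0 + |2|·2^1 + |4|·2^2 + |-1|·2^3 + |1|·2^4
  = 1 + 4 + 16 + 8 + 16 = 45.
This bounds M(r) := max_{|z|=r} |p(z)| from above; equality holds iff all terms c_k z^k can be made to align in phase at a single z on |z|=r.
Part (b). At z = 2 (real, on the circle |z| = r):
  p(2) = (-1)·2^0 + (2)·2^1 + (4)·2^2 + (-1)·2^3 + (1)·2^4 = 27.
  |p(2)| = 27.
Check: |p(2)| = 27 ≤ 45 = M_tri(2). ✓ Equality does not hold at z = 2 (the coefficients have mixed signs, so the terms do not all align in phase there).

M_tri(2) = 45; |p(2)| = 27; equality at z=2: no.


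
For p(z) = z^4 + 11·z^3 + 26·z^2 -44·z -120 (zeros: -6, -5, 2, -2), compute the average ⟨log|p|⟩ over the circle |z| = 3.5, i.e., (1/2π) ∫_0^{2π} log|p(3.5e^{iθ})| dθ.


Zeros: -6, -5, -2, 2; r = 3.5.
Inside |z| < r: -2, 2. Outside (|z| ≥ r): -6, -5.
p(0) = -120, so log|p(0)| = log(120) = 4.7875.
Apply Jensen: I(r) = log|p(0)| + Σ_k log(r/|z_k|), summed over zeros inside |z| < r.
  log(r/|z_k|) for z_k = 2: log(3.5/2) = 0.5596
  log(r/|z_k|) for z_k = -2: log(3.5/2) = 0.5596
  Outside zeros (-6, -5) contribute nothing to the Jensen sum.
Sum over inside zeros: 1.1192.
I(r) = log|p(0)| + (inside sum) = 4.7875 + 1.1192 = 5.9067.
Note: since some zeros are outside |z| ≤ r, the simplified n·log(r) form does NOT apply — only the inside zeros contribute.

I(r) ≈ 5.9067.
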